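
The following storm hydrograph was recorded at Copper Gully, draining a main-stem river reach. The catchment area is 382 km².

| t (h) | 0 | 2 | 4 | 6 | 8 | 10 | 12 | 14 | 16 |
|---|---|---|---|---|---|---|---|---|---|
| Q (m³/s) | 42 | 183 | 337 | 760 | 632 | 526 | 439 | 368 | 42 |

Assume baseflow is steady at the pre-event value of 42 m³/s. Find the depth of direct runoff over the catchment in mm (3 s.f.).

Direct runoff: 0.0, 141.0, 295.0, 718.0, 590.0, 484.0, 397.0, 326.0, 0.0 m³/s; ΣQ_DR = 2951 m³/s.
V = ΣQ_DR · Δt = 2951 × 7200 s = 2.125 × 10^7 m³.
Over A = 382 km², depth = V / A = 55.6 mm.

d ≈ 55.6 mm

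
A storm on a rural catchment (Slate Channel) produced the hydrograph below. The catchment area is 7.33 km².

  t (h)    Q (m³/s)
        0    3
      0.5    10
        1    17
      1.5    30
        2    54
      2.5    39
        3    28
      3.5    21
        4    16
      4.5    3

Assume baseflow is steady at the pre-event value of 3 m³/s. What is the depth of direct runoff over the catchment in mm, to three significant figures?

d ≈ 46.9 mm

Direct runoff: 0.0, 7.0, 14.0, 27.0, 51.0, 36.0, 25.0, 18.0, 13.0, 0.0 m³/s; ΣQ_DR = 191.0 m³/s.
V = ΣQ_DR · Δt = 191.0 × 1800 s = 3.438 × 10^5 m³.
Over A = 7.33 km², depth = V / A = 46.9 mm.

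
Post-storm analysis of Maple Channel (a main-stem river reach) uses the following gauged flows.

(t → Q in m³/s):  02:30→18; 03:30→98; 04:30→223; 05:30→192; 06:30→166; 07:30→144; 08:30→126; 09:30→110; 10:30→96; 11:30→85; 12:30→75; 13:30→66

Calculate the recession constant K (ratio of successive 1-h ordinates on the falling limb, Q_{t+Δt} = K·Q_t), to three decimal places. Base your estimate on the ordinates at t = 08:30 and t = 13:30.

Using the recession-limb readings at t = 08:30 and t = 13:30: Q falls from 126 to 66 m³/s over 5 intervals.
K = (Q₂/Q₁)^(1/5) = (66/126)^(1/5) = 0.879.

K ≈ 0.879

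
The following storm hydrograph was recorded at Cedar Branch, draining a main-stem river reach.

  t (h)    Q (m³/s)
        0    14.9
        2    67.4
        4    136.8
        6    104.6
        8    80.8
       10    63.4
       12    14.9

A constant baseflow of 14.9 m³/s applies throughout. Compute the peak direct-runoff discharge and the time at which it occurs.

Q_p = 121.9 m³/s at t = 4 h

Subtracting baseflow gives direct-runoff ordinates: 0.0, 52.5, 121.9, 89.7, 65.9, 48.5, 0.0 m³/s.
The maximum is 121.9 m³/s, occurring at the reading for t = 4 h.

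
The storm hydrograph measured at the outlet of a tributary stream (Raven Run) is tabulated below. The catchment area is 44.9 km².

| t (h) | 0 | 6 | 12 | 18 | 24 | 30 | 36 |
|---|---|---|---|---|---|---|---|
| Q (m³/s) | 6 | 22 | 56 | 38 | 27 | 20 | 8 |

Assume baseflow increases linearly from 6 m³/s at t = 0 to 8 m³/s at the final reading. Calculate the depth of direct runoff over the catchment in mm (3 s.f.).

d ≈ 61.6 mm

Direct runoff: 0.00, 15.67, 49.33, 31.00, 19.67, 12.33, 0.00 m³/s; ΣQ_DR = 128.0 m³/s.
V = ΣQ_DR · Δt = 128.0 × 21600 s = 2.765 × 10^6 m³.
Over A = 44.9 km², depth = V / A = 61.6 mm.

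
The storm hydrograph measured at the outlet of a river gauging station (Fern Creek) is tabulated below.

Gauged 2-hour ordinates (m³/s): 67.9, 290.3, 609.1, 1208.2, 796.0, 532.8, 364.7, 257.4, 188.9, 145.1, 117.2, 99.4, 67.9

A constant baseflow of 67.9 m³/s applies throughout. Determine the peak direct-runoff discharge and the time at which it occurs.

Subtracting baseflow gives direct-runoff ordinates: 0.0, 222.4, 541.2, 1140.3, 728.1, 464.9, 296.8, 189.5, 121.0, 77.2, 49.3, 31.5, 0.0 m³/s.
The maximum is 1140.3 m³/s, occurring at the reading for t = 6 h.

Q_p = 1140.3 m³/s at t = 6 h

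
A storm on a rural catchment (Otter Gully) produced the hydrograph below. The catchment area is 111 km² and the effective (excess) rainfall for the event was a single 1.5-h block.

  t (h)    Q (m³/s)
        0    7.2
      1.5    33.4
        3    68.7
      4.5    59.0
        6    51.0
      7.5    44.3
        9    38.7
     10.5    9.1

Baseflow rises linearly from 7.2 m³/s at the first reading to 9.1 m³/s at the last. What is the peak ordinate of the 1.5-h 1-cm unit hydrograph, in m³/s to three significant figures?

Direct runoff: 0.00, 25.93, 60.96, 50.99, 42.71, 35.74, 29.87, 0.00 m³/s; ΣQ_DR = 246.2 m³/s, peak = 60.96 m³/s.
Runoff depth d = ΣQ_DR·Δt / A = 246.2 × 5400 / (111 km²) = 11.98 mm.
The 1-cm UH is the DRH scaled by (10 mm)/d, so U_p = 60.96 × 10/11.98 = 50.9 m³/s.

U_p ≈ 50.9 m³/s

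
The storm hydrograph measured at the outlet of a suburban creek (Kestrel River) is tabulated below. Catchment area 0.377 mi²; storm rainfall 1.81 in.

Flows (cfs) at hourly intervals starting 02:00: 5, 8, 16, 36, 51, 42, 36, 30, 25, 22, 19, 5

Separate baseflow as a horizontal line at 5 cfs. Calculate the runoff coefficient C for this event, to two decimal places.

C ≈ 0.53

ΣQ_DR = 235.0 cfs; V = ΣQ_DR·Δt = 8.460 × 10^5 ft³.
Runoff depth d = V / A = 0.9659 in.
C = d / P = 0.9659 / 1.81 = 0.53.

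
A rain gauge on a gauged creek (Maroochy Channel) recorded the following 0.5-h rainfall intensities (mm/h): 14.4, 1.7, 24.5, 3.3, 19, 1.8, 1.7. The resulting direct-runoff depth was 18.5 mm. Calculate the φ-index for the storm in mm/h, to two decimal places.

Only the 3 blocks with intensity above φ contribute runoff: 14.4, 24.5, 19 mm/h.
Σ(I−φ)·Δt = d  ⇒  (14.4+24.5+19 − 3φ)·0.5 = 18.5
φ = (57.90 − 18.5/0.5) / 3 = 6.97 mm/h.

φ ≈ 6.97 mm/h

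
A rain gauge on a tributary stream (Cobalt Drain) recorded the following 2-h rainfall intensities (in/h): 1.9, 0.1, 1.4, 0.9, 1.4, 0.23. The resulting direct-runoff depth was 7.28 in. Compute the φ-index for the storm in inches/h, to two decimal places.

Only the 4 blocks with intensity above φ contribute runoff: 1.9, 1.4, 0.9, 1.4 in/h.
Σ(I−φ)·Δt = d  ⇒  (1.9+1.4+0.9+1.4 − 4φ)·2 = 7.28
φ = (5.600 − 7.28/2) / 4 = 0.49 in/h.

φ ≈ 0.49 in/h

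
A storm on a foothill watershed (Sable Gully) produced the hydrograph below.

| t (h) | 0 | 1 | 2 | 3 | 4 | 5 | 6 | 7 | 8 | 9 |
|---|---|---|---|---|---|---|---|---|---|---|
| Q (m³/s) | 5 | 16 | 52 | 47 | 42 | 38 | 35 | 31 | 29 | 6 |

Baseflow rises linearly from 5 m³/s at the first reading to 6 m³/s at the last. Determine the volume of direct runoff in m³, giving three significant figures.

V ≈ 8.86 × 10^5 m³

Direct-runoff ordinates (Q − Q_b): 0.00, 10.89, 46.78, 41.67, 36.56, 32.44, 29.33, 25.22, 23.11, 0.00 m³/s.
ΣQ_DR = 246.0 m³/s.
With Δt = 1 h = 3600 s, V = ΣQ_DR · Δt = 246.0 × 3600 = 8.86 × 10^5 m³.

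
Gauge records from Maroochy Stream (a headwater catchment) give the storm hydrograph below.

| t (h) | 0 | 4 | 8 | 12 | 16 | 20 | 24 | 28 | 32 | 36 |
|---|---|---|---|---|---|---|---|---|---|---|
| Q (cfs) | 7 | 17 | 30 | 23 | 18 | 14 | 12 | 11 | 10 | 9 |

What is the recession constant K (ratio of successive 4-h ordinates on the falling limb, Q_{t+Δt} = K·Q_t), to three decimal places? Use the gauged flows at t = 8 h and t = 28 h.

Using the recession-limb readings at t = 8 h and t = 28 h: Q falls from 30 to 11 cfs over 5 intervals.
K = (Q₂/Q₁)^(1/5) = (11/30)^(1/5) = 0.818.

K ≈ 0.818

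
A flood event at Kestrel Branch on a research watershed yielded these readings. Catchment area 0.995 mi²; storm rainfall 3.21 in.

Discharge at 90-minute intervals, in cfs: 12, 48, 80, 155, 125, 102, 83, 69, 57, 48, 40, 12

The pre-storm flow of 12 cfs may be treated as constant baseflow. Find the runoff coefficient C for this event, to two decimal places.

ΣQ_DR = 687.0 cfs; V = ΣQ_DR·Δt = 3.710 × 10^6 ft³.
Runoff depth d = V / A = 1.605 in.
C = d / P = 1.605 / 3.21 = 0.50.

C ≈ 0.50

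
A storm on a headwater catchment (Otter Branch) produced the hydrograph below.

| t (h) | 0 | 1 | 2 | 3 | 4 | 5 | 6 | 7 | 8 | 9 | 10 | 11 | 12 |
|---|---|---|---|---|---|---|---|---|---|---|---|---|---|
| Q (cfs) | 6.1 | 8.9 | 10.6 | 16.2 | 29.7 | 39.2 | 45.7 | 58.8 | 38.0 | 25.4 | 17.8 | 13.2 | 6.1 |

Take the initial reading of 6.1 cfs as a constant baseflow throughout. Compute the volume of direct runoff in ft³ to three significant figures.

V ≈ 8.51 × 10^5 ft³

Direct-runoff ordinates (Q − Q_b): 0.0, 2.8, 4.5, 10.1, 23.6, 33.1, 39.6, 52.7, 31.9, 19.3, 11.7, 7.1, 0.0 cfs.
ΣQ_DR = 236.4 cfs.
With Δt = 1 h = 3600 s, V = ΣQ_DR · Δt = 236.4 × 3600 = 8.51 × 10^5 ft³.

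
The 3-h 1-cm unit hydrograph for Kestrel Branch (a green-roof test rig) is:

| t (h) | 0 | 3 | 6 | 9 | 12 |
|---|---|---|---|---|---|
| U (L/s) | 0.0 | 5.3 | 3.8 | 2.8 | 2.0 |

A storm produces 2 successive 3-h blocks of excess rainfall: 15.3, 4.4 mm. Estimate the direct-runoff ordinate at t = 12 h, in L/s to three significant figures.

Q ≈ 4.29 L/s

By discrete convolution, Q_j = Σ (P_i / 10 mm) · U_{j−i}.
At t = 12 h (j=4): Q = (15.3/10)·2.0 + (4.4/10)·2.8 = 4.29 L/s.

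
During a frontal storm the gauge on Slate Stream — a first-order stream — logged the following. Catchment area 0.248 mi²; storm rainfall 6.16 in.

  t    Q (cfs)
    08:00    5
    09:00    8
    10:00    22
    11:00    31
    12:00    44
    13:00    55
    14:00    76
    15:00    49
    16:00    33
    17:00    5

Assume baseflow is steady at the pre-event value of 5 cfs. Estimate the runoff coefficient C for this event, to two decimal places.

ΣQ_DR = 278.0 cfs; V = ΣQ_DR·Δt = 1.001 × 10^6 ft³.
Runoff depth d = V / A = 1.737 in.
C = d / P = 1.737 / 6.16 = 0.28.

C ≈ 0.28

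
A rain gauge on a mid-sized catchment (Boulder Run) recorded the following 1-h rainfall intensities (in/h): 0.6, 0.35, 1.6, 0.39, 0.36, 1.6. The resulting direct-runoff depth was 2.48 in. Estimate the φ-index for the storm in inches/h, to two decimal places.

Only the 3 blocks with intensity above φ contribute runoff: 0.6, 1.6, 1.6 in/h.
Σ(I−φ)·Δt = d  ⇒  (0.6+1.6+1.6 − 3φ)·1 = 2.48
φ = (3.800 − 2.48/1) / 3 = 0.44 in/h.

φ ≈ 0.44 in/h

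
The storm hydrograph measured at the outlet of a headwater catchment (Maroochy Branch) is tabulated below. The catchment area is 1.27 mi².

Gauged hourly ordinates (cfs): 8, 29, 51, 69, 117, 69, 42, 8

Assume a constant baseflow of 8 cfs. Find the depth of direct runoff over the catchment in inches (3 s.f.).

Direct runoff: 0.0, 21.0, 43.0, 61.0, 109.0, 61.0, 34.0, 0.0 cfs; ΣQ_DR = 329.0 cfs.
V = ΣQ_DR · Δt = 329.0 × 3600 s = 1.184 × 10^6 ft³.
Over A = 1.27 mi², depth = V / A = 0.401 in.

d ≈ 0.401 in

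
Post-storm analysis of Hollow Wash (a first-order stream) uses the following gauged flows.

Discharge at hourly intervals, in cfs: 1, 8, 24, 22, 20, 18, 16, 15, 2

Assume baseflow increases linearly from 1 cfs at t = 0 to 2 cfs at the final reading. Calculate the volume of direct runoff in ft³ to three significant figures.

Direct-runoff ordinates (Q − Q_b): 0.00, 6.88, 22.75, 20.62, 18.50, 16.38, 14.25, 13.12, 0.00 cfs.
ΣQ_DR = 112.5 cfs.
With Δt = 1 h = 3600 s, V = ΣQ_DR · Δt = 112.5 × 3600 = 4.05 × 10^5 ft³.

V ≈ 4.05 × 10^5 ft³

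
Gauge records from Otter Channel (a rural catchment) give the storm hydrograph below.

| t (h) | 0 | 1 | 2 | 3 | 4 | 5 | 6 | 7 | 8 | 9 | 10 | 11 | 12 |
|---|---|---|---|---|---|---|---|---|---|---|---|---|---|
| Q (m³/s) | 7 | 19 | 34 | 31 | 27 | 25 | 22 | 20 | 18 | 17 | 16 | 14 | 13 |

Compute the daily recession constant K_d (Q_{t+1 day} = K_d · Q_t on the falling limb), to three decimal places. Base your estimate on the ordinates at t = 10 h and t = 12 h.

Between t = 10 h and t = 12 h the flow falls from 16 to 13 m³/s over 2×1 h = 2 h.
Per-interval ratio K = (13/16)^(1/2) = 0.9014; K_d = K^(24/1) = 0.083.

K_d ≈ 0.083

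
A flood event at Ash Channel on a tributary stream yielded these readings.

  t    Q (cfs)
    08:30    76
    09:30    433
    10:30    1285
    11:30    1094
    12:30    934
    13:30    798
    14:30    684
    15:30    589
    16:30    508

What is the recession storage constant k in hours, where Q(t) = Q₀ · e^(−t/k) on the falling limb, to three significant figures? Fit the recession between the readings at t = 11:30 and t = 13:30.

k ≈ 6.34 h

On the falling limb, Q drops from 1094 to 798 cfs between t = 11:30 and t = 13:30 (Δt = 2 h).
k = −Δt / ln(Q₂/Q₁) = −2 / ln(798/1094) = 6.34 h.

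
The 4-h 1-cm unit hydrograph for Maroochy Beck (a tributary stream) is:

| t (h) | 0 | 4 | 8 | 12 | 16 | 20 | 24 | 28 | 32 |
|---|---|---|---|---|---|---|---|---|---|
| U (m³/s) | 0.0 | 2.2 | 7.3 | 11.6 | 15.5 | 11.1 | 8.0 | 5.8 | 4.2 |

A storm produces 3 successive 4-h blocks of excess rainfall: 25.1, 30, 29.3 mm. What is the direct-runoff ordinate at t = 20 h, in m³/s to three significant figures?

Q ≈ 108 m³/s

By discrete convolution, Q_j = Σ (P_i / 10 mm) · U_{j−i}.
At t = 20 h (j=5): Q = (25.1/10)·11.1 + (30/10)·15.5 + (29.3/10)·11.6 = 108 m³/s.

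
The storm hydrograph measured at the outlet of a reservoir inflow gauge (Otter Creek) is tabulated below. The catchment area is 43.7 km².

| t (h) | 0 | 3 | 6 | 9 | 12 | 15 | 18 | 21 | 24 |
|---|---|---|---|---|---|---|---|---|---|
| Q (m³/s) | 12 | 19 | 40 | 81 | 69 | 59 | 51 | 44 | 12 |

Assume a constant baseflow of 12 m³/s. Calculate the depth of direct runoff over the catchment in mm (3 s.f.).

Direct runoff: 0.0, 7.0, 28.0, 69.0, 57.0, 47.0, 39.0, 32.0, 0.0 m³/s; ΣQ_DR = 279.0 m³/s.
V = ΣQ_DR · Δt = 279.0 × 10800 s = 3.013 × 10^6 m³.
Over A = 43.7 km², depth = V / A = 69.0 mm.

d ≈ 69.0 mm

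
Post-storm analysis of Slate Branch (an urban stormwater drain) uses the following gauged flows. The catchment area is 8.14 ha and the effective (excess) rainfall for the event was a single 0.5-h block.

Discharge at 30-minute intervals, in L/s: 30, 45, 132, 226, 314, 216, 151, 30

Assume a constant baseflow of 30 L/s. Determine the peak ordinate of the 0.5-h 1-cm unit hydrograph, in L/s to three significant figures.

Direct runoff: 0.0, 15.0, 102.0, 196.0, 284.0, 186.0, 121.0, 0.0 L/s; ΣQ_DR = 904.0 L/s, peak = 284.0 L/s.
Runoff depth d = ΣQ_DR·Δt / A = 904.0 × 1800 / (8.14 ha) = 19.99 mm.
The 1-cm UH is the DRH scaled by (10 mm)/d, so U_p = 284.0 × 10/19.99 = 142 L/s.

U_p ≈ 142 L/s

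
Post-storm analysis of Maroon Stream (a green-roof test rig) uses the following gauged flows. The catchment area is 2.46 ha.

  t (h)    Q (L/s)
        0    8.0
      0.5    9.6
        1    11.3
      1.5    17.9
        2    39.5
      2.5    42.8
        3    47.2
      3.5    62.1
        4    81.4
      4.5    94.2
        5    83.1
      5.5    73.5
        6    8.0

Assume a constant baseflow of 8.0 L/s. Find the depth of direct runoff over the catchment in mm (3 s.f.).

Direct runoff: 0.0, 1.6, 3.3, 9.9, 31.5, 34.8, 39.2, 54.1, 73.4, 86.2, 75.1, 65.5, 0.0 L/s; ΣQ_DR = 474.6 L/s.
V = ΣQ_DR · Δt = 474.6 × 1800 s = 8.543 × 10^5 L.
Over A = 2.46 ha, depth = V / A = 34.7 mm.

d ≈ 34.7 mm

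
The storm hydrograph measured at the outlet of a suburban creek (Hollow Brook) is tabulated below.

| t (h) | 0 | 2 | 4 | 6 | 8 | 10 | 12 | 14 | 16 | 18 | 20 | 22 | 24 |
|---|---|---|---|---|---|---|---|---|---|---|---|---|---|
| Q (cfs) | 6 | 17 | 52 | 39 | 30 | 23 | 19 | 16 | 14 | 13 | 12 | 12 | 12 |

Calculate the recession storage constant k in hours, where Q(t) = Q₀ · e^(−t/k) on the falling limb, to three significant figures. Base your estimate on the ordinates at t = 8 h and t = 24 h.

k ≈ 17.5 h

On the falling limb, Q drops from 30 to 12 cfs between t = 8 h and t = 24 h (Δt = 16 h).
k = −Δt / ln(Q₂/Q₁) = −16 / ln(12/30) = 17.5 h.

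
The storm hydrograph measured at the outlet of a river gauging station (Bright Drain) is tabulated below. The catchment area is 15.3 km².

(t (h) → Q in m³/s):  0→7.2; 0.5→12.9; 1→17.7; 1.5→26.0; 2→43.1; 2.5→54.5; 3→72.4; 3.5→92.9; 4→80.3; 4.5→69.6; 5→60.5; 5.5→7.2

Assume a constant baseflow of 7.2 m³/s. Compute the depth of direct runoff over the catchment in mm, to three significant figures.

Direct runoff: 0.0, 5.7, 10.5, 18.8, 35.9, 47.3, 65.2, 85.7, 73.1, 62.4, 53.3, 0.0 m³/s; ΣQ_DR = 457.9 m³/s.
V = ΣQ_DR · Δt = 457.9 × 1800 s = 8.242 × 10^5 m³.
Over A = 15.3 km², depth = V / A = 53.9 mm.

d ≈ 53.9 mm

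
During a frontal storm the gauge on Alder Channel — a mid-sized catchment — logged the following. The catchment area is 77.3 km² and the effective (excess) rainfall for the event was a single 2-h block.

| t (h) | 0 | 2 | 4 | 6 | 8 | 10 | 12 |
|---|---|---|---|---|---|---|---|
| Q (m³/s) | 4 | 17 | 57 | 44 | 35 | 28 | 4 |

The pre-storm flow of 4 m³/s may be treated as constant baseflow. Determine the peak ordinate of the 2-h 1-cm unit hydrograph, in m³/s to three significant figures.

U_p ≈ 35.3 m³/s

Direct runoff: 0.0, 13.0, 53.0, 40.0, 31.0, 24.0, 0.0 m³/s; ΣQ_DR = 161.0 m³/s, peak = 53.0 m³/s.
Runoff depth d = ΣQ_DR·Δt / A = 161.0 × 7200 / (77.3 km²) = 15.00 mm.
The 1-cm UH is the DRH scaled by (10 mm)/d, so U_p = 53.0 × 10/15.00 = 35.3 m³/s.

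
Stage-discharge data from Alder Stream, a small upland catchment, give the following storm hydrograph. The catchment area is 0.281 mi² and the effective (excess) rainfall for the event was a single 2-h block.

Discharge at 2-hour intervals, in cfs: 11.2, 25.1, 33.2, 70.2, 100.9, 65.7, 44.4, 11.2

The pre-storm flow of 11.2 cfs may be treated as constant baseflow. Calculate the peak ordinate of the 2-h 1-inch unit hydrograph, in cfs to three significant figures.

Direct runoff: 0.0, 13.9, 22.0, 59.0, 89.7, 54.5, 33.2, 0.0 cfs; ΣQ_DR = 272.3 cfs, peak = 89.7 cfs.
Runoff depth d = ΣQ_DR·Δt / A = 272.3 × 7200 / (0.281 mi²) = 3.003 in.
The 1-inch UH is the DRH scaled by (1 in)/d, so U_p = 89.7 × 1/3.003 = 29.9 cfs.

U_p ≈ 29.9 cfs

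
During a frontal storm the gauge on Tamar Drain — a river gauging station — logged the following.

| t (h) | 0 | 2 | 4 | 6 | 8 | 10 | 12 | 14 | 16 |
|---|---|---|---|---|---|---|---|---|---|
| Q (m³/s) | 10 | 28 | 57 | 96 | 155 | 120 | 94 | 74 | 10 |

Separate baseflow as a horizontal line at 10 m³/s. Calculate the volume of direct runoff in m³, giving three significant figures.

Direct-runoff ordinates (Q − Q_b): 0.0, 18.0, 47.0, 86.0, 145.0, 110.0, 84.0, 64.0, 0.0 m³/s.
ΣQ_DR = 554.0 m³/s.
With Δt = 2 h = 7200 s, V = ΣQ_DR · Δt = 554.0 × 7200 = 3.99 × 10^6 m³.

V ≈ 3.99 × 10^6 m³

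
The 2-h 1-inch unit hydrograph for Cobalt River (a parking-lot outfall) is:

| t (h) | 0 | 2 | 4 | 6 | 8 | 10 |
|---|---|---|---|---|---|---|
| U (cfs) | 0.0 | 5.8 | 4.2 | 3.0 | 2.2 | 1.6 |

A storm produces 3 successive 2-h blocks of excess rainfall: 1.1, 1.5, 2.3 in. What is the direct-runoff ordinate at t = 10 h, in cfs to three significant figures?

By discrete convolution, Q_j = Σ (P_i / 1 in) · U_{j−i}.
At t = 10 h (j=5): Q = (1.1/1)·1.6 + (1.5/1)·2.2 + (2.3/1)·3.0 = 12.0 cfs.

Q ≈ 12.0 cfs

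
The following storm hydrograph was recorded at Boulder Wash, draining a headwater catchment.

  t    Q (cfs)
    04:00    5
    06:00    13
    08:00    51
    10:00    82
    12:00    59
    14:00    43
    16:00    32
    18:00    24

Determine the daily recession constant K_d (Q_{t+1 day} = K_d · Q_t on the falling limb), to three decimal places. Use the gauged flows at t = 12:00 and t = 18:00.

K_d ≈ 0.027

Between t = 12:00 and t = 18:00 the flow falls from 59 to 24 cfs over 3×2 h = 6 h.
Per-interval ratio K = (24/59)^(1/3) = 0.7409; K_d = K^(24/2) = 0.027.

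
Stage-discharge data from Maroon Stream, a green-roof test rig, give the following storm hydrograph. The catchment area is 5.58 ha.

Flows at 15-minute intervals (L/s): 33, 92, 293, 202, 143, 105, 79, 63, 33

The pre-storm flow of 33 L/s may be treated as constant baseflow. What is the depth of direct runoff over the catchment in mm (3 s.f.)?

d ≈ 12.0 mm

Direct runoff: 0.0, 59.0, 260.0, 169.0, 110.0, 72.0, 46.0, 30.0, 0.0 L/s; ΣQ_DR = 746.0 L/s.
V = ΣQ_DR · Δt = 746.0 × 900 s = 6.714 × 10^5 L.
Over A = 5.58 ha, depth = V / A = 12.0 mm.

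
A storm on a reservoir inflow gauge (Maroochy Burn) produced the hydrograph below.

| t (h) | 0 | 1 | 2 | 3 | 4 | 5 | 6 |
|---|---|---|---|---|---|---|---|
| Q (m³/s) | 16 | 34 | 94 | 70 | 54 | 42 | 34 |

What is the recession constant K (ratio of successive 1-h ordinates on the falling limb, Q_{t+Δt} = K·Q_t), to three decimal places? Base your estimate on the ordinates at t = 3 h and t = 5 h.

Using the recession-limb readings at t = 3 h and t = 5 h: Q falls from 70 to 42 m³/s over 2 intervals.
K = (Q₂/Q₁)^(1/2) = (42/70)^(1/2) = 0.775.

K ≈ 0.775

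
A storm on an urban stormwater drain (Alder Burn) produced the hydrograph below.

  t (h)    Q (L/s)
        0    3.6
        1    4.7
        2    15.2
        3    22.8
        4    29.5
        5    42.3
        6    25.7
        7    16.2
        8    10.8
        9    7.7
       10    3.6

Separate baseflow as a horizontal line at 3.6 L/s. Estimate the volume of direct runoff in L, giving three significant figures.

V ≈ 5.13 × 10^5 L

Direct-runoff ordinates (Q − Q_b): 0.0, 1.1, 11.6, 19.2, 25.9, 38.7, 22.1, 12.6, 7.2, 4.1, 0.0 L/s.
ΣQ_DR = 142.5 L/s.
With Δt = 1 h = 3600 s, V = ΣQ_DR · Δt = 142.5 × 3600 = 5.13 × 10^5 L.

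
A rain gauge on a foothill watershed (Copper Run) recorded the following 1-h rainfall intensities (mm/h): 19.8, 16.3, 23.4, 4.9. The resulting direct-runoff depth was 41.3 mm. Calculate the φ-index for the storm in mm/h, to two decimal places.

Only the 3 blocks with intensity above φ contribute runoff: 19.8, 16.3, 23.4 mm/h.
Σ(I−φ)·Δt = d  ⇒  (19.8+16.3+23.4 − 3φ)·1 = 41.3
φ = (59.50 − 41.3/1) / 3 = 6.07 mm/h.

φ ≈ 6.07 mm/h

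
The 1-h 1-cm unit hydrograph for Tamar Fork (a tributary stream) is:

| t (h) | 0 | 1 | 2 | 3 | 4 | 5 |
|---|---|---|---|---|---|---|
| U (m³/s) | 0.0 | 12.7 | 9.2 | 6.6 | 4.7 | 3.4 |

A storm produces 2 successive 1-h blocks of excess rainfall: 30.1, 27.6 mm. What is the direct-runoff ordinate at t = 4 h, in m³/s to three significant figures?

Q ≈ 32.4 m³/s

By discrete convolution, Q_j = Σ (P_i / 10 mm) · U_{j−i}.
At t = 4 h (j=4): Q = (30.1/10)·4.7 + (27.6/10)·6.6 = 32.4 m³/s.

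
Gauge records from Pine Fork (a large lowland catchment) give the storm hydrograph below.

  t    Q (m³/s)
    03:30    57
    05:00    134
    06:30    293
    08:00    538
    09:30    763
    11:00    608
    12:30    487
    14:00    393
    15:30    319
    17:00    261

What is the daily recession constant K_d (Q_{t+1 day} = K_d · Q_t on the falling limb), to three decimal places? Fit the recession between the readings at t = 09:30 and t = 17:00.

K_d ≈ 0.032

Between t = 09:30 and t = 17:00 the flow falls from 763 to 261 m³/s over 5×1.5 h = 7.5 h.
Per-interval ratio K = (261/763)^(1/5) = 0.8069; K_d = K^(24/1.5) = 0.032.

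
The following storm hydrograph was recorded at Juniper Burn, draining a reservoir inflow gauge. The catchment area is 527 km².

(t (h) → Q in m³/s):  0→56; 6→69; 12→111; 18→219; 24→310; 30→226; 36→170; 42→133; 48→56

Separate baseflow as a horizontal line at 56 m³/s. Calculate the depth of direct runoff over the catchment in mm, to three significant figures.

Direct runoff: 0.0, 13.0, 55.0, 163.0, 254.0, 170.0, 114.0, 77.0, 0.0 m³/s; ΣQ_DR = 846.0 m³/s.
V = ΣQ_DR · Δt = 846.0 × 21600 s = 1.827 × 10^7 m³.
Over A = 527 km², depth = V / A = 34.7 mm.

d ≈ 34.7 mm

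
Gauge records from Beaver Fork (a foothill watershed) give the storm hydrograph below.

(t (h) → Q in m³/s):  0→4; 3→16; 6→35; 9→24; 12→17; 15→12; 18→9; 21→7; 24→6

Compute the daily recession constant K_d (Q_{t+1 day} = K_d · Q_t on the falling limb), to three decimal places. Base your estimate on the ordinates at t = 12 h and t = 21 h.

Between t = 12 h and t = 21 h the flow falls from 17 to 7 m³/s over 3×3 h = 9 h.
Per-interval ratio K = (7/17)^(1/3) = 0.7440; K_d = K^(24/3) = 0.094.

K_d ≈ 0.094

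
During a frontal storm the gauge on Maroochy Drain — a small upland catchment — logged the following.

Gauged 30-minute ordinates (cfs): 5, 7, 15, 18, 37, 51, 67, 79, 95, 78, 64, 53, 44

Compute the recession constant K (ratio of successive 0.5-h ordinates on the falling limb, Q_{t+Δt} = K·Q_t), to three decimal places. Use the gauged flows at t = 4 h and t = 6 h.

Using the recession-limb readings at t = 4 h and t = 6 h: Q falls from 95 to 44 cfs over 4 intervals.
K = (Q₂/Q₁)^(1/4) = (44/95)^(1/4) = 0.825.

K ≈ 0.825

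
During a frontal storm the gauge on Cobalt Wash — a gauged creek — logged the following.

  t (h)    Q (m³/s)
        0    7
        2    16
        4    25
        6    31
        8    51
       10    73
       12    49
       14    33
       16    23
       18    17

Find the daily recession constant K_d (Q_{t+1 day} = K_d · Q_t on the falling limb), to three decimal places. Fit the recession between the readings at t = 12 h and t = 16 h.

K_d ≈ 0.011

Between t = 12 h and t = 16 h the flow falls from 49 to 23 m³/s over 2×2 h = 4 h.
Per-interval ratio K = (23/49)^(1/2) = 0.6851; K_d = K^(24/2) = 0.011.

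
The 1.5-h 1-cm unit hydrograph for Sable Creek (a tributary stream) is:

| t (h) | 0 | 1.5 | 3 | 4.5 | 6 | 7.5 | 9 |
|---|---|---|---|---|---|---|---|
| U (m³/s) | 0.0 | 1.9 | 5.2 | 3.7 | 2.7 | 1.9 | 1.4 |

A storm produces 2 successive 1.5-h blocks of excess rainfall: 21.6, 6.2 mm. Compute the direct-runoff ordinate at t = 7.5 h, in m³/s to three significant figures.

By discrete convolution, Q_j = Σ (P_i / 10 mm) · U_{j−i}.
At t = 7.5 h (j=5): Q = (21.6/10)·1.9 + (6.2/10)·2.7 = 5.78 m³/s.

Q ≈ 5.78 m³/s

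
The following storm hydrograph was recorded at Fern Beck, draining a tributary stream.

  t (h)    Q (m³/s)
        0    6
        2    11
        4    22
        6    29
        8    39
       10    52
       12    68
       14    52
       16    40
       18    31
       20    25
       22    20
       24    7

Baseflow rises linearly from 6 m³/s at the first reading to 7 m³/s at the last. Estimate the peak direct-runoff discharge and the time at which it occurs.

Subtracting baseflow gives direct-runoff ordinates: 0.00, 4.92, 15.83, 22.75, 32.67, 45.58, 61.50, 45.42, 33.33, 24.25, 18.17, 13.08, 0.00 m³/s.
The maximum is 61.50 m³/s, occurring at the reading for t = 12 h.

Q_p = 61.50 m³/s at t = 12 h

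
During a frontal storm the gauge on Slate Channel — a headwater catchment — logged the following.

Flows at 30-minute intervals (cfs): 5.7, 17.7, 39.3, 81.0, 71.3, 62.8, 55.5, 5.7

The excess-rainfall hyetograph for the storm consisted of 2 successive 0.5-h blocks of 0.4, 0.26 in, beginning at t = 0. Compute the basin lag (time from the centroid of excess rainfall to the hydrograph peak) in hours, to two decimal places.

Centroid of excess rainfall: t_c = Σ P_i·t̄_i / ΣP_i = 0.4470 h (block centres at 0.25, 0.75 h).
Hydrograph peak occurs at t = 1.5 h, so basin lag t_L = 1.5 − 0.4470 = 1.05 h.

t_L ≈ 1.05 h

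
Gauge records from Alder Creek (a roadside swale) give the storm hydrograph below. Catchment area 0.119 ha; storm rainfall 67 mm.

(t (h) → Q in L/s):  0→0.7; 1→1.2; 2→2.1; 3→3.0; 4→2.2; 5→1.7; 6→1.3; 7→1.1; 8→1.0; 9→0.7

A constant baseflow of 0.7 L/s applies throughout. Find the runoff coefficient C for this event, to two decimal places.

C ≈ 0.36

ΣQ_DR = 8.000 L/s; V = ΣQ_DR·Δt = 28800 L.
Runoff depth d = V / A = 24.20 mm.
C = d / P = 24.20 / 67 = 0.36.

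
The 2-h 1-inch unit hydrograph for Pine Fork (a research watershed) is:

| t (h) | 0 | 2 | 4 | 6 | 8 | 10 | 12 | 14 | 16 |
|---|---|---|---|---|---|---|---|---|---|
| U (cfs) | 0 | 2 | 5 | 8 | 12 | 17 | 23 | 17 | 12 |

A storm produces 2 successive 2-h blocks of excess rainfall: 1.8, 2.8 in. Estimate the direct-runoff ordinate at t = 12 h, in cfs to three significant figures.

By discrete convolution, Q_j = Σ (P_i / 1 in) · U_{j−i}.
At t = 12 h (j=6): Q = (1.8/1)·23 + (2.8/1)·17 = 89.0 cfs.

Q ≈ 89.0 cfs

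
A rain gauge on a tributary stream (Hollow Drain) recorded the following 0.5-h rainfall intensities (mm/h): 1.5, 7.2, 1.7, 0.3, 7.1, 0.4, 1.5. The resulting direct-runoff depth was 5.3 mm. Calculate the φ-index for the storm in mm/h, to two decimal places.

Only the 2 blocks with intensity above φ contribute runoff: 7.2, 7.1 mm/h.
Σ(I−φ)·Δt = d  ⇒  (7.2+7.1 − 2φ)·0.5 = 5.3
φ = (14.30 − 5.3/0.5) / 2 = 1.85 mm/h.

φ ≈ 1.85 mm/h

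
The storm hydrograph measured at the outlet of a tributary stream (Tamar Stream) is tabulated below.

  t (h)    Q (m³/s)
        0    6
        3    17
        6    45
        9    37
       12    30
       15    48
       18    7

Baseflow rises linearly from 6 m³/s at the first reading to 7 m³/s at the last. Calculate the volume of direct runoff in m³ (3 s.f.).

V ≈ 1.56 × 10^6 m³

Direct-runoff ordinates (Q − Q_b): 0.00, 10.83, 38.67, 30.50, 23.33, 41.17, 0.00 m³/s.
ΣQ_DR = 144.5 m³/s.
With Δt = 3 h = 10800 s, V = ΣQ_DR · Δt = 144.5 × 10800 = 1.56 × 10^6 m³.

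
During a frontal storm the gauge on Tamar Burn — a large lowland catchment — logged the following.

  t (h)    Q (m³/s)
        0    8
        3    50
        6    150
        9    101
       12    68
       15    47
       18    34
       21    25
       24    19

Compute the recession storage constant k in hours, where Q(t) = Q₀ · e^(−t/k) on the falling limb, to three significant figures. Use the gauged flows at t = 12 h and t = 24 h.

k ≈ 9.41 h

On the falling limb, Q drops from 68 to 19 m³/s between t = 12 h and t = 24 h (Δt = 12 h).
k = −Δt / ln(Q₂/Q₁) = −12 / ln(19/68) = 9.41 h.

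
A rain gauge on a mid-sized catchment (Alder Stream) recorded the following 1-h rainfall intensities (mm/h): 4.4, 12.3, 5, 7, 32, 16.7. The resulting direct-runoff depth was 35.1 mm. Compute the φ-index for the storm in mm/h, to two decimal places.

φ ≈ 8.63 mm/h

Only the 3 blocks with intensity above φ contribute runoff: 12.3, 32, 16.7 mm/h.
Σ(I−φ)·Δt = d  ⇒  (12.3+32+16.7 − 3φ)·1 = 35.1
φ = (61.00 − 35.1/1) / 3 = 8.63 mm/h.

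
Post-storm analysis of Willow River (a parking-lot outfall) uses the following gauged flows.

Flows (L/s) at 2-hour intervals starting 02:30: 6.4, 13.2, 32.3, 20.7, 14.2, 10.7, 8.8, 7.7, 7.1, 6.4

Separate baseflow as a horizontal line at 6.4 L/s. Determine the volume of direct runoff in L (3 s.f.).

Direct-runoff ordinates (Q − Q_b): 0.0, 6.8, 25.9, 14.3, 7.8, 4.3, 2.4, 1.3, 0.7, 0.0 L/s.
ΣQ_DR = 63.50 L/s.
With Δt = 2 h = 7200 s, V = ΣQ_DR · Δt = 63.50 × 7200 = 4.57 × 10^5 L.

V ≈ 4.57 × 10^5 L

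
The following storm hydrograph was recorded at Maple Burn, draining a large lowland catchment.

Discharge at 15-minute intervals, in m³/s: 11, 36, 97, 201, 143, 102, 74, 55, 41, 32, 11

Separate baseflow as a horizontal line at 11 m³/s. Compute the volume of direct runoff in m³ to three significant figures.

V ≈ 6.14 × 10^5 m³

Direct-runoff ordinates (Q − Q_b): 0.0, 25.0, 86.0, 190.0, 132.0, 91.0, 63.0, 44.0, 30.0, 21.0, 0.0 m³/s.
ΣQ_DR = 682.0 m³/s.
With Δt = 0.25 h = 900 s, V = ΣQ_DR · Δt = 682.0 × 900 = 6.14 × 10^5 m³.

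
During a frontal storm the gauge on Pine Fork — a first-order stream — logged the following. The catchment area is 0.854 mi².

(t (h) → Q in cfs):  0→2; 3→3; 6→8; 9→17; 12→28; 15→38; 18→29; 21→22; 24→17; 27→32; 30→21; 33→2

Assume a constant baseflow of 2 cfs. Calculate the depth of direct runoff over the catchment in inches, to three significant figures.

d ≈ 1.06 in

Direct runoff: 0.0, 1.0, 6.0, 15.0, 26.0, 36.0, 27.0, 20.0, 15.0, 30.0, 19.0, 0.0 cfs; ΣQ_DR = 195.0 cfs.
V = ΣQ_DR · Δt = 195.0 × 10800 s = 2.106 × 10^6 ft³.
Over A = 0.854 mi², depth = V / A = 1.06 in.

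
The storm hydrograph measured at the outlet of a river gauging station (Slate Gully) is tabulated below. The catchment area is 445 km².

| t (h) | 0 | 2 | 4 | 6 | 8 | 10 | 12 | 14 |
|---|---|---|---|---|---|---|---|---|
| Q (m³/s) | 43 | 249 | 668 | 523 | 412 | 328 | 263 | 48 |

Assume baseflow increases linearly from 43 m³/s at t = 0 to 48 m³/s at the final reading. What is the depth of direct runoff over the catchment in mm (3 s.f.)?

Direct runoff: 0.00, 205.29, 623.57, 477.86, 366.14, 281.43, 215.71, 0.00 m³/s; ΣQ_DR = 2170 m³/s.
V = ΣQ_DR · Δt = 2170 × 7200 s = 1.562 × 10^7 m³.
Over A = 445 km², depth = V / A = 35.1 mm.

d ≈ 35.1 mm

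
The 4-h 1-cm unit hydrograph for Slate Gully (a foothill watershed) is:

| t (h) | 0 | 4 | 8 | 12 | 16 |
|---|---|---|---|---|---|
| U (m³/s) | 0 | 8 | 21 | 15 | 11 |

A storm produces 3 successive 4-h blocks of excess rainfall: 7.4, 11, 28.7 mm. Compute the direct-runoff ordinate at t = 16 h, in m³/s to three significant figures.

By discrete convolution, Q_j = Σ (P_i / 10 mm) · U_{j−i}.
At t = 16 h (j=4): Q = (7.4/10)·11 + (11/10)·15 + (28.7/10)·21 = 84.9 m³/s.

Q ≈ 84.9 m³/s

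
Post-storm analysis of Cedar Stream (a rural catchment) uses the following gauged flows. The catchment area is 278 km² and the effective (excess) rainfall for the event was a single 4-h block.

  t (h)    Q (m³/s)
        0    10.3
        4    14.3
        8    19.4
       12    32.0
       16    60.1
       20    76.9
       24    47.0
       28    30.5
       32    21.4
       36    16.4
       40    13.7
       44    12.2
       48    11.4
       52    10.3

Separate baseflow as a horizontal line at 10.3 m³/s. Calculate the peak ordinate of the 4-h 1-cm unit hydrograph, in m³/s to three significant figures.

U_p ≈ 55.5 m³/s

Direct runoff: 0.0, 4.0, 9.1, 21.7, 49.8, 66.6, 36.7, 20.2, 11.1, 6.1, 3.4, 1.9, 1.1, 0.0 m³/s; ΣQ_DR = 231.7 m³/s, peak = 66.6 m³/s.
Runoff depth d = ΣQ_DR·Δt / A = 231.7 × 14400 / (278 km²) = 12.00 mm.
The 1-cm UH is the DRH scaled by (10 mm)/d, so U_p = 66.6 × 10/12.00 = 55.5 m³/s.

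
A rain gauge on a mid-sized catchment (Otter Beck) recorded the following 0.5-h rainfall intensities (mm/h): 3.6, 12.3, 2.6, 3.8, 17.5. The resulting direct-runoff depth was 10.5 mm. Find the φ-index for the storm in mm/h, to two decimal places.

Only the 2 blocks with intensity above φ contribute runoff: 12.3, 17.5 mm/h.
Σ(I−φ)·Δt = d  ⇒  (12.3+17.5 − 2φ)·0.5 = 10.5
φ = (29.80 − 10.5/0.5) / 2 = 4.40 mm/h.

φ ≈ 4.40 mm/h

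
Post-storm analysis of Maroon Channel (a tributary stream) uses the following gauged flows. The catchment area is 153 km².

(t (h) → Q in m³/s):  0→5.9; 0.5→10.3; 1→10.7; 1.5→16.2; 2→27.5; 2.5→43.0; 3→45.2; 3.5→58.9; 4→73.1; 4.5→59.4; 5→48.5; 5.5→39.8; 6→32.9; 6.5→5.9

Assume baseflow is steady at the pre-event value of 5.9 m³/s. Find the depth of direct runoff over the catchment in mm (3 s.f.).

Direct runoff: 0.0, 4.4, 4.8, 10.3, 21.6, 37.1, 39.3, 53.0, 67.2, 53.5, 42.6, 33.9, 27.0, 0.0 m³/s; ΣQ_DR = 394.7 m³/s.
V = ΣQ_DR · Δt = 394.7 × 1800 s = 7.105 × 10^5 m³.
Over A = 153 km², depth = V / A = 4.64 mm.

d ≈ 4.64 mm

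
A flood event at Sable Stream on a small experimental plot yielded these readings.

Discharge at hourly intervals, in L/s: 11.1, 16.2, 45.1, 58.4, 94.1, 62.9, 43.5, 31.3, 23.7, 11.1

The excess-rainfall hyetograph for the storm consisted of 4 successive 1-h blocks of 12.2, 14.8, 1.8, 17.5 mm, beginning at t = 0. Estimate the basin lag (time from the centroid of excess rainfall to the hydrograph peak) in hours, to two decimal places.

t_L ≈ 1.97 h

Centroid of excess rainfall: t_c = Σ P_i·t̄_i / ΣP_i = 2.0313 h (block centres at 0.5, 1.5, 2.5, 3.5 h).
Hydrograph peak occurs at t = 4 h, so basin lag t_L = 4 − 2.0313 = 1.97 h.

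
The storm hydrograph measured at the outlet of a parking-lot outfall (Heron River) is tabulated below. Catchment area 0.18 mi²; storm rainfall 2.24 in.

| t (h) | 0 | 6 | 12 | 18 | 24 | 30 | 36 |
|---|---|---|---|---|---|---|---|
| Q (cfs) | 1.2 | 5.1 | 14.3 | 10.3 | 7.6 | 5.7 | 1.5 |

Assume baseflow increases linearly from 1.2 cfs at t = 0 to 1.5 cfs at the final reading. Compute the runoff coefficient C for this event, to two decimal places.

C ≈ 0.84

ΣQ_DR = 36.25 cfs; V = ΣQ_DR·Δt = 7.830 × 10^5 ft³.
Runoff depth d = V / A = 1.872 in.
C = d / P = 1.872 / 2.24 = 0.84.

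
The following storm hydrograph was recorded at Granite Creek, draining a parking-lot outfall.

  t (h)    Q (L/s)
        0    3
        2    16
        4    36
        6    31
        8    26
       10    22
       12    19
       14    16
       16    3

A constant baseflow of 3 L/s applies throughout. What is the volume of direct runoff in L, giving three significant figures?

Direct-runoff ordinates (Q − Q_b): 0.0, 13.0, 33.0, 28.0, 23.0, 19.0, 16.0, 13.0, 0.0 L/s.
ΣQ_DR = 145.0 L/s.
With Δt = 2 h = 7200 s, V = ΣQ_DR · Δt = 145.0 × 7200 = 1.04 × 10^6 L.

V ≈ 1.04 × 10^6 L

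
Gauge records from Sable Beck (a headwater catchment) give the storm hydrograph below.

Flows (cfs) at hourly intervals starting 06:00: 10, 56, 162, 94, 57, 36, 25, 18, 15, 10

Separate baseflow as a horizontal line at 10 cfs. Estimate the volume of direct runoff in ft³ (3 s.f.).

Direct-runoff ordinates (Q − Q_b): 0.0, 46.0, 152.0, 84.0, 47.0, 26.0, 15.0, 8.0, 5.0, 0.0 cfs.
ΣQ_DR = 383.0 cfs.
With Δt = 1 h = 3600 s, V = ΣQ_DR · Δt = 383.0 × 3600 = 1.38 × 10^6 ft³.

V ≈ 1.38 × 10^6 ft³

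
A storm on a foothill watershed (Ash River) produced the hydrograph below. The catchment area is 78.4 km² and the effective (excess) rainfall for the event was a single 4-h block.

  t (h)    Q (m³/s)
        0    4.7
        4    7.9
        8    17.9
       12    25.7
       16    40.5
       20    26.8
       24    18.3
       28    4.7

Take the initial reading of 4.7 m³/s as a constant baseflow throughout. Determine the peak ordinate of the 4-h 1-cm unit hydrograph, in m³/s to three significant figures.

Direct runoff: 0.0, 3.2, 13.2, 21.0, 35.8, 22.1, 13.6, 0.0 m³/s; ΣQ_DR = 108.9 m³/s, peak = 35.8 m³/s.
Runoff depth d = ΣQ_DR·Δt / A = 108.9 × 14400 / (78.4 km²) = 20.00 mm.
The 1-cm UH is the DRH scaled by (10 mm)/d, so U_p = 35.8 × 10/20.00 = 17.9 m³/s.

U_p ≈ 17.9 m³/s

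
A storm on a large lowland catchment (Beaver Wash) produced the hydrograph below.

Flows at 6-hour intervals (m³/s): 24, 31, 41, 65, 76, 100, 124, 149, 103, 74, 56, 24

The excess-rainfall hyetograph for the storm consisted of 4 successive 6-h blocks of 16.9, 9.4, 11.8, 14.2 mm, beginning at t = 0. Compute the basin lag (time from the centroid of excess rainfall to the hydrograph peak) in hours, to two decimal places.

Centroid of excess rainfall: t_c = Σ P_i·t̄_i / ΣP_i = 11.6730 h (block centres at 3, 9, 15, 21 h).
Hydrograph peak occurs at t = 42 h, so basin lag t_L = 42 − 11.6730 = 30.33 h.

t_L ≈ 30.33 h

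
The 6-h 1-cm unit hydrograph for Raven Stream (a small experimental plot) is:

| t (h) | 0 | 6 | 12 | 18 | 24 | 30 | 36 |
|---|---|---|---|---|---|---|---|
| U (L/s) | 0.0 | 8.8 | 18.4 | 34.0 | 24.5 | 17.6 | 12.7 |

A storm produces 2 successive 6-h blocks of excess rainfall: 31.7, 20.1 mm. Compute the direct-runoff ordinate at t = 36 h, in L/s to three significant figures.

By discrete convolution, Q_j = Σ (P_i / 10 mm) · U_{j−i}.
At t = 36 h (j=6): Q = (31.7/10)·12.7 + (20.1/10)·17.6 = 75.6 L/s.

Q ≈ 75.6 L/s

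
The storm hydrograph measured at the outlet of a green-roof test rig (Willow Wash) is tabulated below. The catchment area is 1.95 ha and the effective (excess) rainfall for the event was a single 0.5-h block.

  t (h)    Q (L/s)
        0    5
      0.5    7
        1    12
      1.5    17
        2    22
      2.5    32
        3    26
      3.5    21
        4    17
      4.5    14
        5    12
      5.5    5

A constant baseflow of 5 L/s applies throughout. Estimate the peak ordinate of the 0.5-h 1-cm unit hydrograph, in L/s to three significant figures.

U_p ≈ 22.5 L/s

Direct runoff: 0.0, 2.0, 7.0, 12.0, 17.0, 27.0, 21.0, 16.0, 12.0, 9.0, 7.0, 0.0 L/s; ΣQ_DR = 130.0 L/s, peak = 27.0 L/s.
Runoff depth d = ΣQ_DR·Δt / A = 130.0 × 1800 / (1.95 ha) = 12.00 mm.
The 1-cm UH is the DRH scaled by (10 mm)/d, so U_p = 27.0 × 10/12.00 = 22.5 L/s.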